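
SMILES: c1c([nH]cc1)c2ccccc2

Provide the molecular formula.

C10H9N

Heavy atoms from the SMILES: 10 C, 1 N.
Implicit hydrogens by atom environment:
  8 × C (aromatic): 1 H each → 8
  2 × C (aromatic): no H
  1 × N (aromatic): 1 H
  Total hydrogens = 9.
Molecular formula: C10H9N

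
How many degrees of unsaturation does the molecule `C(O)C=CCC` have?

Molecular formula from the SMILES: C5H10O.
DoU = (2C + 2 + N − H − X)/2 = (2·5 + 2 + 0 − 10 − 0)/2 = 2/2 = 1.
(Structurally: 0 ring(s) + 1 π bond(s) = 1.)

1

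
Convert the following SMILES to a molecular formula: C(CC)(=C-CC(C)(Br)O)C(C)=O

Heavy atoms from the SMILES: 1 Br, 9 C, 2 O.
Implicit hydrogens by atom environment:
  3 × C: 3 H each → 9
  3 × C: no H
  2 × C: 2 H each → 4
  1 × Br: no H
  1 × C: 1 H
  1 × O: 1 H
  1 × O: no H
  Total hydrogens = 15.
Molecular formula: C9H15BrO2

C9H15BrO2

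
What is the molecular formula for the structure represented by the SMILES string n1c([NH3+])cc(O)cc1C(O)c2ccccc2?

Heavy atoms from the SMILES: 12 C, 2 N, 2 O.
Implicit hydrogens by atom environment:
  7 × C (aromatic): 1 H each → 7
  4 × C (aromatic): no H
  2 × O: 1 H each → 2
  1 × C: 1 H
  1 × N (charge +1): 3 H
  1 × N (aromatic): no H
  Total hydrogens = 13.
Net charge +1.
Molecular formula: C12H13N2O2+

C12H13N2O2+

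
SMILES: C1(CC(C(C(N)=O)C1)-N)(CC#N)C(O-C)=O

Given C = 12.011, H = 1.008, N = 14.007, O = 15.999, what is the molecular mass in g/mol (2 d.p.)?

225.25

Molecular formula: C10H15N3O3.
M = 10×12.011 + 15×1.008 + 3×14.007 + 3×15.999 = 225.25 g/mol.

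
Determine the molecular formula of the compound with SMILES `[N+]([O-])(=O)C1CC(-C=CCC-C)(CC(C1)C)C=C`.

C14H23NO2

Heavy atoms from the SMILES: 14 C, 1 N, 2 O.
Implicit hydrogens by atom environment:
  6 × C: 2 H each → 12
  5 × C: 1 H each → 5
  2 × C: 3 H each → 6
  1 × C: no H
  1 × N (charge +1): no H
  1 × O: no H
  1 × O (charge -1): no H
  Total hydrogens = 23.
Molecular formula: C14H23NO2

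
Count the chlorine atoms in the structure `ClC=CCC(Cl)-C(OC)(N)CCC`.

2

The symbol for chlorine appears 2 times in the SMILES.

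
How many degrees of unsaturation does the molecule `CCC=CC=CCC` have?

2

Molecular formula from the SMILES: C8H14.
DoU = (2C + 2 + N − H − X)/2 = (2·8 + 2 + 0 − 14 − 0)/2 = 4/2 = 2.
(Structurally: 0 ring(s) + 2 π bond(s) = 2.)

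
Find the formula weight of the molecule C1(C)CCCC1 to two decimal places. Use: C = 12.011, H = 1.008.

84.16

Molecular formula: C6H12.
M = 6×12.011 + 12×1.008 = 84.16 g/mol.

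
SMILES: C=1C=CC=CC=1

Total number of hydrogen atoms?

Hydrogens are implicit in SMILES; fill each atom to its normal valence:
  6 × C (aromatic): 1 H each → 6
  Total hydrogens = 6.

6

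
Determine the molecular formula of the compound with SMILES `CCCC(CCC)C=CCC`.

C11H22

Heavy atoms from the SMILES: 11 C.
Implicit hydrogens by atom environment:
  5 × C: 2 H each → 10
  3 × C: 3 H each → 9
  3 × C: 1 H each → 3
  Total hydrogens = 22.
Molecular formula: C11H22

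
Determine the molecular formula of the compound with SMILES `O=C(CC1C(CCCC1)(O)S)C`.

Heavy atoms from the SMILES: 9 C, 2 O, 1 S.
Implicit hydrogens by atom environment:
  5 × C: 2 H each → 10
  2 × C: no H
  1 × C: 3 H
  1 × C: 1 H
  1 × O: 1 H
  1 × O: no H
  1 × S: 1 H
  Total hydrogens = 16.
Molecular formula: C9H16O2S

C9H16O2S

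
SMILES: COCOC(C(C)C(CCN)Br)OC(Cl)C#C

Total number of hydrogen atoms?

Hydrogens are implicit in SMILES; fill each atom to its normal valence:
  5 × C: 1 H each → 5
  3 × C: 2 H each → 6
  3 × O: no H
  2 × C: 3 H each → 6
  1 × Br: no H
  1 × C: no H
  1 × Cl: no H
  1 × N: 2 H
  Total hydrogens = 19.

19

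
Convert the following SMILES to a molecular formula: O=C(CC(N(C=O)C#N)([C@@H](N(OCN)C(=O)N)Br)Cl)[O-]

Heavy atoms from the SMILES: 1 Br, 8 C, 1 Cl, 5 N, 5 O.
Implicit hydrogens by atom environment:
  4 × C: no H
  4 × O: no H
  3 × N: no H
  2 × C: 2 H each → 4
  2 × C: 1 H each → 2
  2 × N: 2 H each → 4
  1 × Br: no H
  1 × Cl: no H
  1 × O (charge -1): no H
  Total hydrogens = 10.
Net charge -1.
Molecular formula: C8H10BrClN5O5-

C8H10BrClN5O5-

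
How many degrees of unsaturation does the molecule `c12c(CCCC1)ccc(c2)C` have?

5

Molecular formula from the SMILES: C11H14.
DoU = (2C + 2 + N − H − X)/2 = (2·11 + 2 + 0 − 14 − 0)/2 = 10/2 = 5.
(Structurally: 2 ring(s) + 3 π bond(s) = 5.)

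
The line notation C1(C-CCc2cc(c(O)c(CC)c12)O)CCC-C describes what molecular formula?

Heavy atoms from the SMILES: 16 C, 2 O.
Implicit hydrogens by atom environment:
  7 × C: 2 H each → 14
  5 × C (aromatic): no H
  2 × C: 3 H each → 6
  2 × O: 1 H each → 2
  1 × C (aromatic): 1 H
  1 × C: 1 H
  Total hydrogens = 24.
Molecular formula: C16H24O2

C16H24O2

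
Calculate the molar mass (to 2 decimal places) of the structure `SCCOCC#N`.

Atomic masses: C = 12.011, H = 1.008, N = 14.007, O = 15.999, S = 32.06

Molecular formula: C4H7NOS.
M = 4×12.011 + 7×1.008 + 1×14.007 + 1×15.999 + 1×32.06 = 117.17 g/mol.

117.17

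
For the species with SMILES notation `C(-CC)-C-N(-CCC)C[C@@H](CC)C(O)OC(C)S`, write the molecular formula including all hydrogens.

C14H31NO2S

Heavy atoms from the SMILES: 14 C, 1 N, 2 O, 1 S.
Implicit hydrogens by atom environment:
  7 × C: 2 H each → 14
  4 × C: 3 H each → 12
  3 × C: 1 H each → 3
  1 × N: no H
  1 × O: 1 H
  1 × O: no H
  1 × S: 1 H
  Total hydrogens = 31.
Molecular formula: C14H31NO2S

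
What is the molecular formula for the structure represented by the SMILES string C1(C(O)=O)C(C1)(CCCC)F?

C8H13FO2

Heavy atoms from the SMILES: 8 C, 1 F, 2 O.
Implicit hydrogens by atom environment:
  4 × C: 2 H each → 8
  2 × C: no H
  1 × C: 3 H
  1 × C: 1 H
  1 × F: no H
  1 × O: 1 H
  1 × O: no H
  Total hydrogens = 13.
Molecular formula: C8H13FO2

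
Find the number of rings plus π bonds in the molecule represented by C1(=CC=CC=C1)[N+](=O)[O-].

Molecular formula from the SMILES: C6H5NO2.
DoU = (2C + 2 + N − H − X)/2 = (2·6 + 2 + 1 − 5 − 0)/2 = 10/2 = 5.
(Structurally: 1 ring(s) + 4 π bond(s) = 5.)

5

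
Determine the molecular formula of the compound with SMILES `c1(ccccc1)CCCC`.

Heavy atoms from the SMILES: 10 C.
Implicit hydrogens by atom environment:
  5 × C (aromatic): 1 H each → 5
  3 × C: 2 H each → 6
  1 × C: 3 H
  1 × C (aromatic): no H
  Total hydrogens = 14.
Molecular formula: C10H14

C10H14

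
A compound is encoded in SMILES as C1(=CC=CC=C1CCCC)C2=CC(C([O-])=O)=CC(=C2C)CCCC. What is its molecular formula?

C22H27O2-

Heavy atoms from the SMILES: 22 C, 2 O.
Implicit hydrogens by atom environment:
  6 × C: 2 H each → 12
  6 × C (aromatic): 1 H each → 6
  6 × C (aromatic): no H
  3 × C: 3 H each → 9
  1 × C: no H
  1 × O: no H
  1 × O (charge -1): no H
  Total hydrogens = 27.
Net charge -1.
Molecular formula: C22H27O2-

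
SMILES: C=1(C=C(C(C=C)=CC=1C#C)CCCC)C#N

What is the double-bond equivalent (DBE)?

Molecular formula from the SMILES: C15H15N.
DoU = (2C + 2 + N − H − X)/2 = (2·15 + 2 + 1 − 15 − 0)/2 = 18/2 = 9.
(Structurally: 1 ring(s) + 8 π bond(s) = 9.)

9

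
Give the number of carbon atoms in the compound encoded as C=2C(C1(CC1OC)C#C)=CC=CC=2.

The symbol for carbon appears 12 times in the SMILES.

12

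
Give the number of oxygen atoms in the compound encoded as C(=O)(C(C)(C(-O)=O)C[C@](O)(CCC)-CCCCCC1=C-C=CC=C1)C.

4

The symbol for oxygen appears 4 times in the SMILES.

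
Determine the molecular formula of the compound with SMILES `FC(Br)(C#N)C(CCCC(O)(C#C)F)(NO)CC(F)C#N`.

C12H13BrF3N3O2

Heavy atoms from the SMILES: 1 Br, 12 C, 3 F, 3 N, 2 O.
Implicit hydrogens by atom environment:
  6 × C: no H
  4 × C: 2 H each → 8
  3 × F: no H
  2 × C: 1 H each → 2
  2 × N: no H
  2 × O: 1 H each → 2
  1 × Br: no H
  1 × N: 1 H
  Total hydrogens = 13.
Molecular formula: C12H13BrF3N3O2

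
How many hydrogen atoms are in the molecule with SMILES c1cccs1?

Hydrogens are implicit in SMILES; fill each atom to its normal valence:
  4 × C (aromatic): 1 H each → 4
  1 × S (aromatic): no H
  Total hydrogens = 4.

4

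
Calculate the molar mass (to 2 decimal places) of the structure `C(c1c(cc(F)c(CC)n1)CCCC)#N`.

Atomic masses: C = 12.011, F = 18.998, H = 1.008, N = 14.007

206.26

Molecular formula: C12H15FN2.
M = 12×12.011 + 1×18.998 + 15×1.008 + 2×14.007 = 206.26 g/mol.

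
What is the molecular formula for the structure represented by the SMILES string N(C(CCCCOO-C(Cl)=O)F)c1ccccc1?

C12H15ClFNO3

Heavy atoms from the SMILES: 12 C, 1 Cl, 1 F, 1 N, 3 O.
Implicit hydrogens by atom environment:
  5 × C (aromatic): 1 H each → 5
  4 × C: 2 H each → 8
  3 × O: no H
  1 × C: 1 H
  1 × C: no H
  1 × C (aromatic): no H
  1 × Cl: no H
  1 × F: no H
  1 × N: 1 H
  Total hydrogens = 15.
Molecular formula: C12H15ClFNO3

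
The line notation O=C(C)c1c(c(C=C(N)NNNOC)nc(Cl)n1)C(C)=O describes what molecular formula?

Heavy atoms from the SMILES: 11 C, 1 Cl, 6 N, 3 O.
Implicit hydrogens by atom environment:
  4 × C (aromatic): no H
  3 × C: 3 H each → 9
  3 × C: no H
  3 × N: 1 H each → 3
  3 × O: no H
  2 × N (aromatic): no H
  1 × C: 1 H
  1 × Cl: no H
  1 × N: 2 H
  Total hydrogens = 15.
Molecular formula: C11H15ClN6O3

C11H15ClN6O3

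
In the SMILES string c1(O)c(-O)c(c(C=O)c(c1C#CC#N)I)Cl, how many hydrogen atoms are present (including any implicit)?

Hydrogens are implicit in SMILES; fill each atom to its normal valence:
  6 × C (aromatic): no H
  3 × C: no H
  2 × O: 1 H each → 2
  1 × C: 1 H
  1 × Cl: no H
  1 × I: no H
  1 × N: no H
  1 × O: no H
  Total hydrogens = 3.

3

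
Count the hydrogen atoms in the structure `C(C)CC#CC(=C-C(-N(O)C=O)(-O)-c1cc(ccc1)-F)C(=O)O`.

Hydrogens are implicit in SMILES; fill each atom to its normal valence:
  5 × C: no H
  4 × C (aromatic): 1 H each → 4
  3 × O: 1 H each → 3
  2 × C: 2 H each → 4
  2 × C: 1 H each → 2
  2 × C (aromatic): no H
  2 × O: no H
  1 × C: 3 H
  1 × F: no H
  1 × N: no H
  Total hydrogens = 16.

16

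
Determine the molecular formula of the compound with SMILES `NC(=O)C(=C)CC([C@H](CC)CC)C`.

Heavy atoms from the SMILES: 11 C, 1 N, 1 O.
Implicit hydrogens by atom environment:
  4 × C: 2 H each → 8
  3 × C: 3 H each → 9
  2 × C: 1 H each → 2
  2 × C: no H
  1 × N: 2 H
  1 × O: no H
  Total hydrogens = 21.
Molecular formula: C11H21NO

C11H21NO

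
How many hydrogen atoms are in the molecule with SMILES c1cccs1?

4

Hydrogens are implicit in SMILES; fill each atom to its normal valence:
  4 × C (aromatic): 1 H each → 4
  1 × S (aromatic): no H
  Total hydrogens = 4.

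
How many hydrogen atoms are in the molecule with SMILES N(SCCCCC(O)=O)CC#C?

13

Hydrogens are implicit in SMILES; fill each atom to its normal valence:
  5 × C: 2 H each → 10
  2 × C: no H
  1 × C: 1 H
  1 × N: 1 H
  1 × O: 1 H
  1 × O: no H
  1 × S: no H
  Total hydrogens = 13.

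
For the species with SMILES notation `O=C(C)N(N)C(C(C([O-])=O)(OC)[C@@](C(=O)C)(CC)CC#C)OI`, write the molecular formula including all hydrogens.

C14H20IN2O6-

Heavy atoms from the SMILES: 14 C, 1 I, 2 N, 6 O.
Implicit hydrogens by atom environment:
  6 × C: no H
  5 × O: no H
  4 × C: 3 H each → 12
  2 × C: 2 H each → 4
  2 × C: 1 H each → 2
  1 × I: no H
  1 × N: 2 H
  1 × N: no H
  1 × O (charge -1): no H
  Total hydrogens = 20.
Net charge -1.
Molecular formula: C14H20IN2O6-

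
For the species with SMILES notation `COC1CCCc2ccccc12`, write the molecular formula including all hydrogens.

C11H14O

Heavy atoms from the SMILES: 11 C, 1 O.
Implicit hydrogens by atom environment:
  4 × C (aromatic): 1 H each → 4
  3 × C: 2 H each → 6
  2 × C (aromatic): no H
  1 × C: 3 H
  1 × C: 1 H
  1 × O: no H
  Total hydrogens = 14.
Molecular formula: C11H14O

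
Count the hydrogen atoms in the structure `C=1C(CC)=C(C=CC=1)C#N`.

Hydrogens are implicit in SMILES; fill each atom to its normal valence:
  4 × C (aromatic): 1 H each → 4
  2 × C (aromatic): no H
  1 × C: 3 H
  1 × C: 2 H
  1 × C: no H
  1 × N: no H
  Total hydrogens = 9.

9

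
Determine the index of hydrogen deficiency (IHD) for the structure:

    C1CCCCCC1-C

1

Molecular formula from the SMILES: C8H16.
DoU = (2C + 2 + N − H − X)/2 = (2·8 + 2 + 0 − 16 − 0)/2 = 2/2 = 1.
(Structurally: 1 ring(s) + 0 π bond(s) = 1.)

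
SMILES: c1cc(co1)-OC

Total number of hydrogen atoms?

6

Hydrogens are implicit in SMILES; fill each atom to its normal valence:
  3 × C (aromatic): 1 H each → 3
  1 × C: 3 H
  1 × C (aromatic): no H
  1 × O (aromatic): no H
  1 × O: no H
  Total hydrogens = 6.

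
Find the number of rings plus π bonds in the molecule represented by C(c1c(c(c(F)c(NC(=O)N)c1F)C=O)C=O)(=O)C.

Molecular formula from the SMILES: C11H8F2N2O4.
DoU = (2C + 2 + N − H − X)/2 = (2·11 + 2 + 2 − 8 − 2)/2 = 16/2 = 8.
(Structurally: 1 ring(s) + 7 π bond(s) = 8.)

8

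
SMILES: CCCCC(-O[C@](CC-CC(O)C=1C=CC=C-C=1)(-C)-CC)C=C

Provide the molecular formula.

Heavy atoms from the SMILES: 21 C, 2 O.
Implicit hydrogens by atom environment:
  8 × C: 2 H each → 16
  5 × C (aromatic): 1 H each → 5
  3 × C: 3 H each → 9
  3 × C: 1 H each → 3
  1 × C: no H
  1 × C (aromatic): no H
  1 × O: 1 H
  1 × O: no H
  Total hydrogens = 34.
Molecular formula: C21H34O2

C21H34O2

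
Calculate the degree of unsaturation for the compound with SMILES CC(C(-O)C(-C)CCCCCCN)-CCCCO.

0

Molecular formula from the SMILES: C15H33NO2.
DoU = (2C + 2 + N − H − X)/2 = (2·15 + 2 + 1 − 33 − 0)/2 = 0/2 = 0.
(Structurally: 0 ring(s) + 0 π bond(s) = 0.)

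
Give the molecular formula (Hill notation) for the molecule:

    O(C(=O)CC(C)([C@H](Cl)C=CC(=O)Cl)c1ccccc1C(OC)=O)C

Heavy atoms from the SMILES: 17 C, 2 Cl, 5 O.
Implicit hydrogens by atom environment:
  5 × O: no H
  4 × C (aromatic): 1 H each → 4
  4 × C: no H
  3 × C: 3 H each → 9
  3 × C: 1 H each → 3
  2 × C (aromatic): no H
  2 × Cl: no H
  1 × C: 2 H
  Total hydrogens = 18.
Molecular formula: C17H18Cl2O5

C17H18Cl2O5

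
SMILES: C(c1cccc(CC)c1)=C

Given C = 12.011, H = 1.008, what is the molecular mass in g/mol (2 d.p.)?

132.21

Molecular formula: C10H12.
M = 10×12.011 + 12×1.008 = 132.21 g/mol.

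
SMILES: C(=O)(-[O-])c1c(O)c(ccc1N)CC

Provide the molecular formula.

Heavy atoms from the SMILES: 9 C, 1 N, 3 O.
Implicit hydrogens by atom environment:
  4 × C (aromatic): no H
  2 × C (aromatic): 1 H each → 2
  1 × C: 3 H
  1 × C: 2 H
  1 × C: no H
  1 × N: 2 H
  1 × O: 1 H
  1 × O: no H
  1 × O (charge -1): no H
  Total hydrogens = 10.
Net charge -1.
Molecular formula: C9H10NO3-

C9H10NO3-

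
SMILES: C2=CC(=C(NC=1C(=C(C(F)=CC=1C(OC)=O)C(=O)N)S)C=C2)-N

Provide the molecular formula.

Heavy atoms from the SMILES: 15 C, 1 F, 3 N, 3 O, 1 S.
Implicit hydrogens by atom environment:
  7 × C (aromatic): no H
  5 × C (aromatic): 1 H each → 5
  3 × O: no H
  2 × C: no H
  2 × N: 2 H each → 4
  1 × C: 3 H
  1 × F: no H
  1 × N: 1 H
  1 × S: 1 H
  Total hydrogens = 14.
Molecular formula: C15H14FN3O3S

C15H14FN3O3S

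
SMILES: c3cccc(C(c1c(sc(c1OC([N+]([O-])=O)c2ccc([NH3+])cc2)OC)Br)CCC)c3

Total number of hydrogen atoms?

24

Hydrogens are implicit in SMILES; fill each atom to its normal valence:
  9 × C (aromatic): 1 H each → 9
  7 × C (aromatic): no H
  3 × O: no H
  2 × C: 3 H each → 6
  2 × C: 2 H each → 4
  2 × C: 1 H each → 2
  1 × Br: no H
  1 × N (charge +1): 3 H
  1 × N (charge +1): no H
  1 × O (charge -1): no H
  1 × S (aromatic): no H
  Total hydrogens = 24.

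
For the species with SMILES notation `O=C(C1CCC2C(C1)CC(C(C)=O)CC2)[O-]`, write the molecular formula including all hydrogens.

Heavy atoms from the SMILES: 13 C, 3 O.
Implicit hydrogens by atom environment:
  6 × C: 2 H each → 12
  4 × C: 1 H each → 4
  2 × C: no H
  2 × O: no H
  1 × C: 3 H
  1 × O (charge -1): no H
  Total hydrogens = 19.
Net charge -1.
Molecular formula: C13H19O3-

C13H19O3-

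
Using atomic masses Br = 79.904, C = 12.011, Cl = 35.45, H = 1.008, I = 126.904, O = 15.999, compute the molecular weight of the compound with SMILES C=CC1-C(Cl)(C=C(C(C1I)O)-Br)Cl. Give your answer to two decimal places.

Molecular formula: C8H8BrCl2IO.
M = 1×79.904 + 8×12.011 + 2×35.45 + 8×1.008 + 1×126.904 + 1×15.999 = 397.86 g/mol.

397.86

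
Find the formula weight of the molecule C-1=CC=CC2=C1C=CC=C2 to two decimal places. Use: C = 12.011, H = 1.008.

Molecular formula: C10H8.
M = 10×12.011 + 8×1.008 = 128.17 g/mol.

128.17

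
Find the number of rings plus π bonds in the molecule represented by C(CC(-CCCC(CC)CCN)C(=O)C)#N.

3

Molecular formula from the SMILES: C13H24N2O.
DoU = (2C + 2 + N − H − X)/2 = (2·13 + 2 + 2 − 24 − 0)/2 = 6/2 = 3.
(Structurally: 0 ring(s) + 3 π bond(s) = 3.)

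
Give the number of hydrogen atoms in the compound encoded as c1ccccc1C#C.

6

Hydrogens are implicit in SMILES; fill each atom to its normal valence:
  5 × C (aromatic): 1 H each → 5
  1 × C: 1 H
  1 × C (aromatic): no H
  1 × C: no H
  Total hydrogens = 6.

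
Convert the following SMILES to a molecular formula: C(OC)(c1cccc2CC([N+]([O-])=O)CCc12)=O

Heavy atoms from the SMILES: 12 C, 1 N, 4 O.
Implicit hydrogens by atom environment:
  3 × C: 2 H each → 6
  3 × C (aromatic): 1 H each → 3
  3 × C (aromatic): no H
  3 × O: no H
  1 × C: 3 H
  1 × C: 1 H
  1 × C: no H
  1 × N (charge +1): no H
  1 × O (charge -1): no H
  Total hydrogens = 13.
Molecular formula: C12H13NO4

C12H13NO4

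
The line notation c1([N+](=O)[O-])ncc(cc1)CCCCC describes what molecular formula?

C10H14N2O2

Heavy atoms from the SMILES: 10 C, 2 N, 2 O.
Implicit hydrogens by atom environment:
  4 × C: 2 H each → 8
  3 × C (aromatic): 1 H each → 3
  2 × C (aromatic): no H
  1 × C: 3 H
  1 × N (aromatic): no H
  1 × N (charge +1): no H
  1 × O: no H
  1 × O (charge -1): no H
  Total hydrogens = 14.
Molecular formula: C10H14N2O2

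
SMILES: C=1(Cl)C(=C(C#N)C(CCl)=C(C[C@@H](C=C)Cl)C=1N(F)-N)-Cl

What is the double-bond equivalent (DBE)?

Molecular formula from the SMILES: C12H10Cl4FN3.
DoU = (2C + 2 + N − H − X)/2 = (2·12 + 2 + 3 − 10 − 5)/2 = 14/2 = 7.
(Structurally: 1 ring(s) + 6 π bond(s) = 7.)

7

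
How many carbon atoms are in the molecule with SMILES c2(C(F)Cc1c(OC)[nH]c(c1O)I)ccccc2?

13

The symbol for carbon appears 13 times in the SMILES. Lowercase c denotes aromatic carbon and counts toward C.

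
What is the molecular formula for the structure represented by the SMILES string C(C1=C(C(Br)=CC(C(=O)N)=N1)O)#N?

Heavy atoms from the SMILES: 1 Br, 7 C, 3 N, 2 O.
Implicit hydrogens by atom environment:
  4 × C (aromatic): no H
  2 × C: no H
  1 × Br: no H
  1 × C (aromatic): 1 H
  1 × N: 2 H
  1 × N (aromatic): no H
  1 × N: no H
  1 × O: 1 H
  1 × O: no H
  Total hydrogens = 4.
Molecular formula: C7H4BrN3O2

C7H4BrN3O2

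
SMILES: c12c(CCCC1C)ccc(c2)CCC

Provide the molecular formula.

Heavy atoms from the SMILES: 14 C.
Implicit hydrogens by atom environment:
  5 × C: 2 H each → 10
  3 × C (aromatic): 1 H each → 3
  3 × C (aromatic): no H
  2 × C: 3 H each → 6
  1 × C: 1 H
  Total hydrogens = 20.
Molecular formula: C14H20

C14H20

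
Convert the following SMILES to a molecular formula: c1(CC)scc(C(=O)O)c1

Heavy atoms from the SMILES: 7 C, 2 O, 1 S.
Implicit hydrogens by atom environment:
  2 × C (aromatic): 1 H each → 2
  2 × C (aromatic): no H
  1 × C: 3 H
  1 × C: 2 H
  1 × C: no H
  1 × O: 1 H
  1 × O: no H
  1 × S (aromatic): no H
  Total hydrogens = 8.
Molecular formula: C7H8O2S

C7H8O2S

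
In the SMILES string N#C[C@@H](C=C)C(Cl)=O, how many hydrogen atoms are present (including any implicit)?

4

Hydrogens are implicit in SMILES; fill each atom to its normal valence:
  2 × C: 1 H each → 2
  2 × C: no H
  1 × C: 2 H
  1 × Cl: no H
  1 × N: no H
  1 × O: no H
  Total hydrogens = 4.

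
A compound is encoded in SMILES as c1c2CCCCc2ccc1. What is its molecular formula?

Heavy atoms from the SMILES: 10 C.
Implicit hydrogens by atom environment:
  4 × C: 2 H each → 8
  4 × C (aromatic): 1 H each → 4
  2 × C (aromatic): no H
  Total hydrogens = 12.
Molecular formula: C10H12

C10H12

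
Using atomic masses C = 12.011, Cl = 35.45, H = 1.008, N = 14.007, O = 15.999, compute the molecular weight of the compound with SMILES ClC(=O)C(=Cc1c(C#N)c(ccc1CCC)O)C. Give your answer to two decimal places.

Molecular formula: C14H14ClNO2.
M = 14×12.011 + 1×35.45 + 14×1.008 + 1×14.007 + 2×15.999 = 263.72 g/mol.

263.72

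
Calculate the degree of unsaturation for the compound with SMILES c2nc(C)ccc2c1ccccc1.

Molecular formula from the SMILES: C12H11N.
DoU = (2C + 2 + N − H − X)/2 = (2·12 + 2 + 1 − 11 − 0)/2 = 16/2 = 8.
(Structurally: 2 ring(s) + 6 π bond(s) = 8.)

8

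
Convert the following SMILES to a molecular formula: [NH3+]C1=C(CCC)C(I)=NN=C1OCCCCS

Heavy atoms from the SMILES: 11 C, 1 I, 3 N, 1 O, 1 S.
Implicit hydrogens by atom environment:
  6 × C: 2 H each → 12
  4 × C (aromatic): no H
  2 × N (aromatic): no H
  1 × C: 3 H
  1 × I: no H
  1 × N (charge +1): 3 H
  1 × O: no H
  1 × S: 1 H
  Total hydrogens = 19.
Net charge +1.
Molecular formula: C11H19IN3OS+

C11H19IN3OS+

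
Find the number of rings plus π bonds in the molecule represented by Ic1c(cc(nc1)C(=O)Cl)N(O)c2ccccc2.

Molecular formula from the SMILES: C12H8ClIN2O2.
DoU = (2C + 2 + N − H − X)/2 = (2·12 + 2 + 2 − 8 − 2)/2 = 18/2 = 9.
(Structurally: 2 ring(s) + 7 π bond(s) = 9.)

9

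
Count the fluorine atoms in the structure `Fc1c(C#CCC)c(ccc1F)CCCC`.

The symbol for fluorine appears 2 times in the SMILES.

2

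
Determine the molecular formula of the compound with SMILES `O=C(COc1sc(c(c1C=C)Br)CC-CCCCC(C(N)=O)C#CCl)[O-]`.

Heavy atoms from the SMILES: 1 Br, 18 C, 1 Cl, 1 N, 4 O, 1 S.
Implicit hydrogens by atom environment:
  8 × C: 2 H each → 16
  4 × C (aromatic): no H
  4 × C: no H
  3 × O: no H
  2 × C: 1 H each → 2
  1 × Br: no H
  1 × Cl: no H
  1 × N: 2 H
  1 × O (charge -1): no H
  1 × S (aromatic): no H
  Total hydrogens = 20.
Net charge -1.
Molecular formula: C18H20BrClNO4S-

C18H20BrClNO4S-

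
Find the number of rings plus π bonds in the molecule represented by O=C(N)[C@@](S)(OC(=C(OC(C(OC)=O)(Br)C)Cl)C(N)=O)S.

4

Molecular formula from the SMILES: C9H12BrClN2O6S2.
DoU = (2C + 2 + N − H − X)/2 = (2·9 + 2 + 2 − 12 − 2)/2 = 8/2 = 4.
(Structurally: 0 ring(s) + 4 π bond(s) = 4.)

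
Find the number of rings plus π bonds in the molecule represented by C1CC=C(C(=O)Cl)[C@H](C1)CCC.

Molecular formula from the SMILES: C10H15ClO.
DoU = (2C + 2 + N − H − X)/2 = (2·10 + 2 + 0 − 15 − 1)/2 = 6/2 = 3.
(Structurally: 1 ring(s) + 2 π bond(s) = 3.)

3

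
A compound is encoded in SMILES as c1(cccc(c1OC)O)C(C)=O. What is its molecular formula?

C9H10O3

Heavy atoms from the SMILES: 9 C, 3 O.
Implicit hydrogens by atom environment:
  3 × C (aromatic): 1 H each → 3
  3 × C (aromatic): no H
  2 × C: 3 H each → 6
  2 × O: no H
  1 × C: no H
  1 × O: 1 H
  Total hydrogens = 10.
Molecular formula: C9H10O3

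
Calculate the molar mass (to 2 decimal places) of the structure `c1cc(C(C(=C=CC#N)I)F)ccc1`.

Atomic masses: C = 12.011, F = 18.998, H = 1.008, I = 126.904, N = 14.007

Molecular formula: C11H7FIN.
M = 11×12.011 + 1×18.998 + 7×1.008 + 1×126.904 + 1×14.007 = 299.09 g/mol.

299.09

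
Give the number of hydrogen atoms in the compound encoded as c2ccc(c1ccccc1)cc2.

Hydrogens are implicit in SMILES; fill each atom to its normal valence:
  10 × C (aromatic): 1 H each → 10
  2 × C (aromatic): no H
  Total hydrogens = 10.

10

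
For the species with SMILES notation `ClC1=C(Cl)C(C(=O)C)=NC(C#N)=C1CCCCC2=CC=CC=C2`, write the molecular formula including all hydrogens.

Heavy atoms from the SMILES: 18 C, 2 Cl, 2 N, 1 O.
Implicit hydrogens by atom environment:
  6 × C (aromatic): no H
  5 × C (aromatic): 1 H each → 5
  4 × C: 2 H each → 8
  2 × C: no H
  2 × Cl: no H
  1 × C: 3 H
  1 × N (aromatic): no H
  1 × N: no H
  1 × O: no H
  Total hydrogens = 16.
Molecular formula: C18H16Cl2N2O

C18H16Cl2N2O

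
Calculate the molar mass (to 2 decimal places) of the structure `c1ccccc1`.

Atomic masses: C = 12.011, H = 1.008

78.11

Molecular formula: C6H6.
M = 6×12.011 + 6×1.008 = 78.11 g/mol.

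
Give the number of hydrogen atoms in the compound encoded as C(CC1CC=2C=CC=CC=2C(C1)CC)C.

Hydrogens are implicit in SMILES; fill each atom to its normal valence:
  5 × C: 2 H each → 10
  4 × C (aromatic): 1 H each → 4
  2 × C: 3 H each → 6
  2 × C: 1 H each → 2
  2 × C (aromatic): no H
  Total hydrogens = 22.

22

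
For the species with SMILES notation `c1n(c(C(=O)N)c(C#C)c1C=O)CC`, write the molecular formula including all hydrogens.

Heavy atoms from the SMILES: 10 C, 2 N, 2 O.
Implicit hydrogens by atom environment:
  3 × C (aromatic): no H
  2 × C: 1 H each → 2
  2 × C: no H
  2 × O: no H
  1 × C: 3 H
  1 × C: 2 H
  1 × C (aromatic): 1 H
  1 × N: 2 H
  1 × N (aromatic): no H
  Total hydrogens = 10.
Molecular formula: C10H10N2O2

C10H10N2O2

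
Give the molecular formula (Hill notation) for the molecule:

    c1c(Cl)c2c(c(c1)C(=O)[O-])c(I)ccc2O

Heavy atoms from the SMILES: 11 C, 1 Cl, 1 I, 3 O.
Implicit hydrogens by atom environment:
  6 × C (aromatic): no H
  4 × C (aromatic): 1 H each → 4
  1 × C: no H
  1 × Cl: no H
  1 × I: no H
  1 × O: 1 H
  1 × O: no H
  1 × O (charge -1): no H
  Total hydrogens = 5.
Net charge -1.
Molecular formula: C11H5ClIO3-

C11H5ClIO3-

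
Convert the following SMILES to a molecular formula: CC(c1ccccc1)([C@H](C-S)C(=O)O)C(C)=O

Heavy atoms from the SMILES: 13 C, 3 O, 1 S.
Implicit hydrogens by atom environment:
  5 × C (aromatic): 1 H each → 5
  3 × C: no H
  2 × C: 3 H each → 6
  2 × O: no H
  1 × C: 2 H
  1 × C: 1 H
  1 × C (aromatic): no H
  1 × O: 1 H
  1 × S: 1 H
  Total hydrogens = 16.
Molecular formula: C13H16O3S

C13H16O3S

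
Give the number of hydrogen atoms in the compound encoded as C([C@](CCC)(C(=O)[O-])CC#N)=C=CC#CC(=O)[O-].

Hydrogens are implicit in SMILES; fill each atom to its normal valence:
  7 × C: no H
  3 × C: 2 H each → 6
  2 × C: 1 H each → 2
  2 × O: no H
  2 × O (charge -1): no H
  1 × C: 3 H
  1 × N: no H
  Total hydrogens = 11.

11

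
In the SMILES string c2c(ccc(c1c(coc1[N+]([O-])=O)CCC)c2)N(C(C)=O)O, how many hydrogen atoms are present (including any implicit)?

Hydrogens are implicit in SMILES; fill each atom to its normal valence:
  5 × C (aromatic): 1 H each → 5
  5 × C (aromatic): no H
  2 × C: 3 H each → 6
  2 × C: 2 H each → 4
  2 × O: no H
  1 × C: no H
  1 × N (charge +1): no H
  1 × N: no H
  1 × O: 1 H
  1 × O (aromatic): no H
  1 × O (charge -1): no H
  Total hydrogens = 16.

16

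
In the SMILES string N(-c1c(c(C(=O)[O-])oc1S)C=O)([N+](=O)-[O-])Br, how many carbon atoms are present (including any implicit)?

The symbol for carbon appears 6 times in the SMILES. Lowercase c denotes aromatic carbon and counts toward C.

6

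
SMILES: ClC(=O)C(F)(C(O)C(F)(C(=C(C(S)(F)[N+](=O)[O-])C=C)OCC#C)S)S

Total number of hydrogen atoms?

11

Hydrogens are implicit in SMILES; fill each atom to its normal valence:
  7 × C: no H
  3 × C: 1 H each → 3
  3 × F: no H
  3 × O: no H
  3 × S: 1 H each → 3
  2 × C: 2 H each → 4
  1 × Cl: no H
  1 × N (charge +1): no H
  1 × O: 1 H
  1 × O (charge -1): no H
  Total hydrogens = 11.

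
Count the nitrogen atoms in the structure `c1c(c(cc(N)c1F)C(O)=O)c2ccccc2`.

1

The symbol for nitrogen appears 1 time in the SMILES.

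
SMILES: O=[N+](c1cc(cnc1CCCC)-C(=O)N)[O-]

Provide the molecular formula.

Heavy atoms from the SMILES: 10 C, 3 N, 3 O.
Implicit hydrogens by atom environment:
  3 × C: 2 H each → 6
  3 × C (aromatic): no H
  2 × C (aromatic): 1 H each → 2
  2 × O: no H
  1 × C: 3 H
  1 × C: no H
  1 × N: 2 H
  1 × N (aromatic): no H
  1 × N (charge +1): no H
  1 × O (charge -1): no H
  Total hydrogens = 13.
Molecular formula: C10H13N3O3

C10H13N3O3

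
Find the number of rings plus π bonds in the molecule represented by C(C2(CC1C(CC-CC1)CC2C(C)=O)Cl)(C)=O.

4

Molecular formula from the SMILES: C14H21ClO2.
DoU = (2C + 2 + N − H − X)/2 = (2·14 + 2 + 0 − 21 − 1)/2 = 8/2 = 4.
(Structurally: 2 ring(s) + 2 π bond(s) = 4.)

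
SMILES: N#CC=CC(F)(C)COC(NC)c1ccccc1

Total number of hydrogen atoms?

17

Hydrogens are implicit in SMILES; fill each atom to its normal valence:
  5 × C (aromatic): 1 H each → 5
  3 × C: 1 H each → 3
  2 × C: 3 H each → 6
  2 × C: no H
  1 × C: 2 H
  1 × C (aromatic): no H
  1 × F: no H
  1 × N: 1 H
  1 × N: no H
  1 × O: no H
  Total hydrogens = 17.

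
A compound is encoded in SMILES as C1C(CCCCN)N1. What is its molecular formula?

Heavy atoms from the SMILES: 6 C, 2 N.
Implicit hydrogens by atom environment:
  5 × C: 2 H each → 10
  1 × C: 1 H
  1 × N: 2 H
  1 × N: 1 H
  Total hydrogens = 14.
Molecular formula: C6H14N2

C6H14N2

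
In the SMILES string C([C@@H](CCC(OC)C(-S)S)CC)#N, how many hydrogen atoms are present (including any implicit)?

17

Hydrogens are implicit in SMILES; fill each atom to its normal valence:
  3 × C: 2 H each → 6
  3 × C: 1 H each → 3
  2 × C: 3 H each → 6
  2 × S: 1 H each → 2
  1 × C: no H
  1 × N: no H
  1 × O: no H
  Total hydrogens = 17.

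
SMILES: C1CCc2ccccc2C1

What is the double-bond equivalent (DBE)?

5

Molecular formula from the SMILES: C10H12.
DoU = (2C + 2 + N − H − X)/2 = (2·10 + 2 + 0 − 12 − 0)/2 = 10/2 = 5.
(Structurally: 2 ring(s) + 3 π bond(s) = 5.)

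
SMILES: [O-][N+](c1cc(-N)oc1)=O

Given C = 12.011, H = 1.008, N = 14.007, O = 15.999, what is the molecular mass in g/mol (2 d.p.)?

128.09

Molecular formula: C4H4N2O3.
M = 4×12.011 + 4×1.008 + 2×14.007 + 3×15.999 = 128.09 g/mol.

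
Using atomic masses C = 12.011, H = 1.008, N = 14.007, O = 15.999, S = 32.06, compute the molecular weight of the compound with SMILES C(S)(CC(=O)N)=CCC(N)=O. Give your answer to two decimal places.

174.22

Molecular formula: C6H10N2O2S.
M = 6×12.011 + 10×1.008 + 2×14.007 + 2×15.999 + 1×32.06 = 174.22 g/mol.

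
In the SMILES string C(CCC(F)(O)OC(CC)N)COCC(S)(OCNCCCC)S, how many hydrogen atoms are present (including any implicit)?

Hydrogens are implicit in SMILES; fill each atom to its normal valence:
  10 × C: 2 H each → 20
  3 × O: no H
  2 × C: 3 H each → 6
  2 × C: no H
  2 × S: 1 H each → 2
  1 × C: 1 H
  1 × F: no H
  1 × N: 2 H
  1 × N: 1 H
  1 × O: 1 H
  Total hydrogens = 33.

33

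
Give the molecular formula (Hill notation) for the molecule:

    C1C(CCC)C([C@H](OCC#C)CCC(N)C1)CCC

C17H31NO

Heavy atoms from the SMILES: 17 C, 1 N, 1 O.
Implicit hydrogens by atom environment:
  9 × C: 2 H each → 18
  5 × C: 1 H each → 5
  2 × C: 3 H each → 6
  1 × C: no H
  1 × N: 2 H
  1 × O: no H
  Total hydrogens = 31.
Molecular formula: C17H31NO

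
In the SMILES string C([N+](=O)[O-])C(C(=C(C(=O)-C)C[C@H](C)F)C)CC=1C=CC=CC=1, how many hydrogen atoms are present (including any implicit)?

Hydrogens are implicit in SMILES; fill each atom to its normal valence:
  5 × C (aromatic): 1 H each → 5
  3 × C: 3 H each → 9
  3 × C: 2 H each → 6
  3 × C: no H
  2 × C: 1 H each → 2
  2 × O: no H
  1 × C (aromatic): no H
  1 × F: no H
  1 × N (charge +1): no H
  1 × O (charge -1): no H
  Total hydrogens = 22.

22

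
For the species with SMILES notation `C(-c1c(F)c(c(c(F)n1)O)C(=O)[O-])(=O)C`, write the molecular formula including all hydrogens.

Heavy atoms from the SMILES: 8 C, 2 F, 1 N, 4 O.
Implicit hydrogens by atom environment:
  5 × C (aromatic): no H
  2 × C: no H
  2 × F: no H
  2 × O: no H
  1 × C: 3 H
  1 × N (aromatic): no H
  1 × O: 1 H
  1 × O (charge -1): no H
  Total hydrogens = 4.
Net charge -1.
Molecular formula: C8H4F2NO4-

C8H4F2NO4-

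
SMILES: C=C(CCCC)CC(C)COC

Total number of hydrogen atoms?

22

Hydrogens are implicit in SMILES; fill each atom to its normal valence:
  6 × C: 2 H each → 12
  3 × C: 3 H each → 9
  1 × C: 1 H
  1 × C: no H
  1 × O: no H
  Total hydrogens = 22.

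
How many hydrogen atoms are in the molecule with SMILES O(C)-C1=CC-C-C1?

Hydrogens are implicit in SMILES; fill each atom to its normal valence:
  3 × C: 2 H each → 6
  1 × C: 3 H
  1 × C: 1 H
  1 × C: no H
  1 × O: no H
  Total hydrogens = 10.

10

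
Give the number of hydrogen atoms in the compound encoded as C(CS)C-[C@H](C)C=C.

14

Hydrogens are implicit in SMILES; fill each atom to its normal valence:
  4 × C: 2 H each → 8
  2 × C: 1 H each → 2
  1 × C: 3 H
  1 × S: 1 H
  Total hydrogens = 14.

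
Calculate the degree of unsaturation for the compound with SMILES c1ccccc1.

Molecular formula from the SMILES: C6H6.
DoU = (2C + 2 + N − H − X)/2 = (2·6 + 2 + 0 − 6 − 0)/2 = 8/2 = 4.
(Structurally: 1 ring(s) + 3 π bond(s) = 4.)

4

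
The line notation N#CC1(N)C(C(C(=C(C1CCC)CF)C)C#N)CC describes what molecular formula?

C15H22FN3

Heavy atoms from the SMILES: 15 C, 1 F, 3 N.
Implicit hydrogens by atom environment:
  5 × C: no H
  4 × C: 2 H each → 8
  3 × C: 3 H each → 9
  3 × C: 1 H each → 3
  2 × N: no H
  1 × F: no H
  1 × N: 2 H
  Total hydrogens = 22.
Molecular formula: C15H22FN3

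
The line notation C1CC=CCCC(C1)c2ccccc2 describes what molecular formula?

Heavy atoms from the SMILES: 14 C.
Implicit hydrogens by atom environment:
  5 × C: 2 H each → 10
  5 × C (aromatic): 1 H each → 5
  3 × C: 1 H each → 3
  1 × C (aromatic): no H
  Total hydrogens = 18.
Molecular formula: C14H18

C14H18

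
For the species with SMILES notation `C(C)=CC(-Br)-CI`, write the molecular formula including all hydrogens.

C5H8BrI

Heavy atoms from the SMILES: 1 Br, 5 C, 1 I.
Implicit hydrogens by atom environment:
  3 × C: 1 H each → 3
  1 × Br: no H
  1 × C: 3 H
  1 × C: 2 H
  1 × I: no H
  Total hydrogens = 8.
Molecular formula: C5H8BrI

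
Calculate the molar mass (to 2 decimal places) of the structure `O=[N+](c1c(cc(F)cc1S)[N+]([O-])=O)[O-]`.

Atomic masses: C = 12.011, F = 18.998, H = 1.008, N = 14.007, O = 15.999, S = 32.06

218.16

Molecular formula: C6H3FN2O4S.
M = 6×12.011 + 1×18.998 + 3×1.008 + 2×14.007 + 4×15.999 + 1×32.06 = 218.16 g/mol.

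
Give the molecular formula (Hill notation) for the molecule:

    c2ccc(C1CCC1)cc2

Heavy atoms from the SMILES: 10 C.
Implicit hydrogens by atom environment:
  5 × C (aromatic): 1 H each → 5
  3 × C: 2 H each → 6
  1 × C: 1 H
  1 × C (aromatic): no H
  Total hydrogens = 12.
Molecular formula: C10H12

C10H12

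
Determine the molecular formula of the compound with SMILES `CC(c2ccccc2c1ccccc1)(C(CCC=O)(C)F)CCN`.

Heavy atoms from the SMILES: 21 C, 1 F, 1 N, 1 O.
Implicit hydrogens by atom environment:
  9 × C (aromatic): 1 H each → 9
  4 × C: 2 H each → 8
  3 × C (aromatic): no H
  2 × C: 3 H each → 6
  2 × C: no H
  1 × C: 1 H
  1 × F: no H
  1 × N: 2 H
  1 × O: no H
  Total hydrogens = 26.
Molecular formula: C21H26FNO

C21H26FNO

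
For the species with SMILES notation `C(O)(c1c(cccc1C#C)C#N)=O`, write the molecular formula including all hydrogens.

C10H5NO2

Heavy atoms from the SMILES: 10 C, 1 N, 2 O.
Implicit hydrogens by atom environment:
  3 × C (aromatic): 1 H each → 3
  3 × C (aromatic): no H
  3 × C: no H
  1 × C: 1 H
  1 × N: no H
  1 × O: 1 H
  1 × O: no H
  Total hydrogens = 5.
Molecular formula: C10H5NO2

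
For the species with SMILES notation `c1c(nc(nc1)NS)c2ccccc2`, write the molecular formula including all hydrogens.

Heavy atoms from the SMILES: 10 C, 3 N, 1 S.
Implicit hydrogens by atom environment:
  7 × C (aromatic): 1 H each → 7
  3 × C (aromatic): no H
  2 × N (aromatic): no H
  1 × N: 1 H
  1 × S: 1 H
  Total hydrogens = 9.
Molecular formula: C10H9N3S

C10H9N3S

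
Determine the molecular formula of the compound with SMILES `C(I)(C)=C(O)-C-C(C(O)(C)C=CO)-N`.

C9H16INO3

Heavy atoms from the SMILES: 9 C, 1 I, 1 N, 3 O.
Implicit hydrogens by atom environment:
  3 × C: 1 H each → 3
  3 × C: no H
  3 × O: 1 H each → 3
  2 × C: 3 H each → 6
  1 × C: 2 H
  1 × I: no H
  1 × N: 2 H
  Total hydrogens = 16.
Molecular formula: C9H16INO3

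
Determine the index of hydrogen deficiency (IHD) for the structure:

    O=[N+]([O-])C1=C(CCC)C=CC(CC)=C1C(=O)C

6

Molecular formula from the SMILES: C13H17NO3.
DoU = (2C + 2 + N − H − X)/2 = (2·13 + 2 + 1 − 17 − 0)/2 = 12/2 = 6.
(Structurally: 1 ring(s) + 5 π bond(s) = 6.)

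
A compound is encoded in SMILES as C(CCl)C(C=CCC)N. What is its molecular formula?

C7H14ClN

Heavy atoms from the SMILES: 7 C, 1 Cl, 1 N.
Implicit hydrogens by atom environment:
  3 × C: 2 H each → 6
  3 × C: 1 H each → 3
  1 × C: 3 H
  1 × Cl: no H
  1 × N: 2 H
  Total hydrogens = 14.
Molecular formula: C7H14ClN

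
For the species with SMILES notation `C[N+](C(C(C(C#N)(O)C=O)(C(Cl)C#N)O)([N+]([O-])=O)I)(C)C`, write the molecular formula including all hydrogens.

C10H13ClIN4O5+

Heavy atoms from the SMILES: 10 C, 1 Cl, 1 I, 4 N, 5 O.
Implicit hydrogens by atom environment:
  5 × C: no H
  3 × C: 3 H each → 9
  2 × C: 1 H each → 2
  2 × N: no H
  2 × N (charge +1): no H
  2 × O: 1 H each → 2
  2 × O: no H
  1 × Cl: no H
  1 × I: no H
  1 × O (charge -1): no H
  Total hydrogens = 13.
Net charge +1.
Molecular formula: C10H13ClIN4O5+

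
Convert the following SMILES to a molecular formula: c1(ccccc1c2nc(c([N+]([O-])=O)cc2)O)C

Heavy atoms from the SMILES: 12 C, 2 N, 3 O.
Implicit hydrogens by atom environment:
  6 × C (aromatic): 1 H each → 6
  5 × C (aromatic): no H
  1 × C: 3 H
  1 × N (aromatic): no H
  1 × N (charge +1): no H
  1 × O: 1 H
  1 × O: no H
  1 × O (charge -1): no H
  Total hydrogens = 10.
Molecular formula: C12H10N2O3

C12H10N2O3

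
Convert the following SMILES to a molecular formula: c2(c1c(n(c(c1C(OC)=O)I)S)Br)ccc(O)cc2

C12H9BrINO3S

Heavy atoms from the SMILES: 1 Br, 12 C, 1 I, 1 N, 3 O, 1 S.
Implicit hydrogens by atom environment:
  6 × C (aromatic): no H
  4 × C (aromatic): 1 H each → 4
  2 × O: no H
  1 × Br: no H
  1 × C: 3 H
  1 × C: no H
  1 × I: no H
  1 × N (aromatic): no H
  1 × O: 1 H
  1 × S: 1 H
  Total hydrogens = 9.
Molecular formula: C12H9BrINO3S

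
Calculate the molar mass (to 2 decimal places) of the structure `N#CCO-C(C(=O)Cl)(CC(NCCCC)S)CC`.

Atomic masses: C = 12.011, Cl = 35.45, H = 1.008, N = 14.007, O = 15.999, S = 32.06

292.82

Molecular formula: C12H21ClN2O2S.
M = 12×12.011 + 1×35.45 + 21×1.008 + 2×14.007 + 2×15.999 + 1×32.06 = 292.82 g/mol.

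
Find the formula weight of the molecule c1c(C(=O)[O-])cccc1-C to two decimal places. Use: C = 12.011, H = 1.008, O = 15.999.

135.14

Molecular formula: C8H7O2-.
M = 8×12.011 + 7×1.008 + 2×15.999 = 135.14 g/mol.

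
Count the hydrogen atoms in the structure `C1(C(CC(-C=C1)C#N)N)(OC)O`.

Hydrogens are implicit in SMILES; fill each atom to its normal valence:
  4 × C: 1 H each → 4
  2 × C: no H
  1 × C: 3 H
  1 × C: 2 H
  1 × N: 2 H
  1 × N: no H
  1 × O: 1 H
  1 × O: no H
  Total hydrogens = 12.

12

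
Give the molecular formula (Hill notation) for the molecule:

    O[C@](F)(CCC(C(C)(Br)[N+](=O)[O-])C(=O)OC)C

Heavy atoms from the SMILES: 1 Br, 9 C, 1 F, 1 N, 5 O.
Implicit hydrogens by atom environment:
  3 × C: 3 H each → 9
  3 × C: no H
  3 × O: no H
  2 × C: 2 H each → 4
  1 × Br: no H
  1 × C: 1 H
  1 × F: no H
  1 × N (charge +1): no H
  1 × O: 1 H
  1 × O (charge -1): no H
  Total hydrogens = 15.
Molecular formula: C9H15BrFNO5

C9H15BrFNO5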